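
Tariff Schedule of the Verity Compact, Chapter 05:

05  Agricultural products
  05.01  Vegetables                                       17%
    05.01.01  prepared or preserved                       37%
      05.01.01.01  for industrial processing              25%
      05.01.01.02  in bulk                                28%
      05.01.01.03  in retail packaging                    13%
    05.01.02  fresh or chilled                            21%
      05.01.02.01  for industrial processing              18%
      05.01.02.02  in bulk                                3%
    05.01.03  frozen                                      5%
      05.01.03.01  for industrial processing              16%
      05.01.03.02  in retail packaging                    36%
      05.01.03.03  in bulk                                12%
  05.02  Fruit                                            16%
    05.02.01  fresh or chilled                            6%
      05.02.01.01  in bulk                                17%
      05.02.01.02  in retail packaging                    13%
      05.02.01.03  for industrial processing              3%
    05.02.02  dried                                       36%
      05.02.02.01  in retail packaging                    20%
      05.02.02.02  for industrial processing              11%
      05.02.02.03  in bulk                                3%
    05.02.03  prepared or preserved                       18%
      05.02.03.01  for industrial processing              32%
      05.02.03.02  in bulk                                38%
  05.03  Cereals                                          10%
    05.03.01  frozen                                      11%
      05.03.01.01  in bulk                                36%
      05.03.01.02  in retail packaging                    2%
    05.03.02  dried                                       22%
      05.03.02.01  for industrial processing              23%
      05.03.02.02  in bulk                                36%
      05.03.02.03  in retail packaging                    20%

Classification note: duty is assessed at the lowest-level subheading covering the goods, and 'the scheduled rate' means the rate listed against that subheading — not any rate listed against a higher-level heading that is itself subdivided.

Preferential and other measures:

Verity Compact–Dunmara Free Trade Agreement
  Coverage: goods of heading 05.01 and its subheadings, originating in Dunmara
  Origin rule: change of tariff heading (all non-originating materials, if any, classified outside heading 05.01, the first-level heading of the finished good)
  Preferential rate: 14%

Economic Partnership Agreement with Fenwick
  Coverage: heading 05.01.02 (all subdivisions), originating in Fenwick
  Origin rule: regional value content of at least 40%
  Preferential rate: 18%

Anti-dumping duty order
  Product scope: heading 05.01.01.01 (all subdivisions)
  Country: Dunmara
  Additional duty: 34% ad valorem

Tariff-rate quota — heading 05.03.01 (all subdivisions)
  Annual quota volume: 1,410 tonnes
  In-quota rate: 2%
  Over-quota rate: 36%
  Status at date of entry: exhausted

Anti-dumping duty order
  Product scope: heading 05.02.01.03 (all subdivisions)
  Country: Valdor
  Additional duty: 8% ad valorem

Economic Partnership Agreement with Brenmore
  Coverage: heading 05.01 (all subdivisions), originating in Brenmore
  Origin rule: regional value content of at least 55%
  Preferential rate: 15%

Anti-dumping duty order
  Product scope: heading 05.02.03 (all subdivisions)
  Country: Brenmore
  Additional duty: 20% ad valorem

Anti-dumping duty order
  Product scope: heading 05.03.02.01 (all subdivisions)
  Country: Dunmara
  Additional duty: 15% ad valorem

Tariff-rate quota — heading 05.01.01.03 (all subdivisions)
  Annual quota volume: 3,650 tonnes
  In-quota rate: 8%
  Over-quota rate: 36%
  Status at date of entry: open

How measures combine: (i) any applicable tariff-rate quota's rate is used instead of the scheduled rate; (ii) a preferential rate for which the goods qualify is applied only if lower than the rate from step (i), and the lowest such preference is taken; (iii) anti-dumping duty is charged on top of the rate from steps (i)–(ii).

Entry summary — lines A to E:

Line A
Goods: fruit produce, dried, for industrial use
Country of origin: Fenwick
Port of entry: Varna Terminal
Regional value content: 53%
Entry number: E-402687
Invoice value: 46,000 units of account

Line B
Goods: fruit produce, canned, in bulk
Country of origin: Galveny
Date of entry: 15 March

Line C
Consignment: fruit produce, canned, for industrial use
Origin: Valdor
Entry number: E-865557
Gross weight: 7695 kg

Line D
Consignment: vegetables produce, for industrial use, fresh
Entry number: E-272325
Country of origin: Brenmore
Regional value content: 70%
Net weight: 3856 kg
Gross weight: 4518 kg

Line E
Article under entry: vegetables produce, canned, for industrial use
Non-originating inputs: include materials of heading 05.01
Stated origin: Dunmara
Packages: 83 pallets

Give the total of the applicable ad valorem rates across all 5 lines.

Line A: fruit → 05.02; dried → 05.02.02; for industrial use → 05.02.02.02. Scheduled 11%. Fenwick agreement on 05.01.02: 05.02.02.02 not covered. → 11%.
Line B: fruit → 05.02; canned → 05.02.03; in bulk → 05.02.03.02. Scheduled 38%. No special measure applies. → 38%.
Line C: fruit → 05.02; canned → 05.02.03; for industrial use → 05.02.03.01. Scheduled 32%. No special measure applies. → 32%.
Line D: vegetables → 05.01; fresh → 05.01.02; for industrial use → 05.01.02.01. Scheduled 18%. Brenmore agreement on 05.01: RVC ≥ 55% → 15% available; preferential 15%. → 15%.
Line E: vegetables → 05.01; canned → 05.01.01; for industrial use → 05.01.01.01. Scheduled 25%. Dunmara agreement on 05.01: CTH not met; anti-dumping (Dunmara, 05.01.01.01): +34%; total 25% + 34% = 59%. → 59%.
Sum: 11% + 38% + 32% + 15% + 59% = 155%.

155%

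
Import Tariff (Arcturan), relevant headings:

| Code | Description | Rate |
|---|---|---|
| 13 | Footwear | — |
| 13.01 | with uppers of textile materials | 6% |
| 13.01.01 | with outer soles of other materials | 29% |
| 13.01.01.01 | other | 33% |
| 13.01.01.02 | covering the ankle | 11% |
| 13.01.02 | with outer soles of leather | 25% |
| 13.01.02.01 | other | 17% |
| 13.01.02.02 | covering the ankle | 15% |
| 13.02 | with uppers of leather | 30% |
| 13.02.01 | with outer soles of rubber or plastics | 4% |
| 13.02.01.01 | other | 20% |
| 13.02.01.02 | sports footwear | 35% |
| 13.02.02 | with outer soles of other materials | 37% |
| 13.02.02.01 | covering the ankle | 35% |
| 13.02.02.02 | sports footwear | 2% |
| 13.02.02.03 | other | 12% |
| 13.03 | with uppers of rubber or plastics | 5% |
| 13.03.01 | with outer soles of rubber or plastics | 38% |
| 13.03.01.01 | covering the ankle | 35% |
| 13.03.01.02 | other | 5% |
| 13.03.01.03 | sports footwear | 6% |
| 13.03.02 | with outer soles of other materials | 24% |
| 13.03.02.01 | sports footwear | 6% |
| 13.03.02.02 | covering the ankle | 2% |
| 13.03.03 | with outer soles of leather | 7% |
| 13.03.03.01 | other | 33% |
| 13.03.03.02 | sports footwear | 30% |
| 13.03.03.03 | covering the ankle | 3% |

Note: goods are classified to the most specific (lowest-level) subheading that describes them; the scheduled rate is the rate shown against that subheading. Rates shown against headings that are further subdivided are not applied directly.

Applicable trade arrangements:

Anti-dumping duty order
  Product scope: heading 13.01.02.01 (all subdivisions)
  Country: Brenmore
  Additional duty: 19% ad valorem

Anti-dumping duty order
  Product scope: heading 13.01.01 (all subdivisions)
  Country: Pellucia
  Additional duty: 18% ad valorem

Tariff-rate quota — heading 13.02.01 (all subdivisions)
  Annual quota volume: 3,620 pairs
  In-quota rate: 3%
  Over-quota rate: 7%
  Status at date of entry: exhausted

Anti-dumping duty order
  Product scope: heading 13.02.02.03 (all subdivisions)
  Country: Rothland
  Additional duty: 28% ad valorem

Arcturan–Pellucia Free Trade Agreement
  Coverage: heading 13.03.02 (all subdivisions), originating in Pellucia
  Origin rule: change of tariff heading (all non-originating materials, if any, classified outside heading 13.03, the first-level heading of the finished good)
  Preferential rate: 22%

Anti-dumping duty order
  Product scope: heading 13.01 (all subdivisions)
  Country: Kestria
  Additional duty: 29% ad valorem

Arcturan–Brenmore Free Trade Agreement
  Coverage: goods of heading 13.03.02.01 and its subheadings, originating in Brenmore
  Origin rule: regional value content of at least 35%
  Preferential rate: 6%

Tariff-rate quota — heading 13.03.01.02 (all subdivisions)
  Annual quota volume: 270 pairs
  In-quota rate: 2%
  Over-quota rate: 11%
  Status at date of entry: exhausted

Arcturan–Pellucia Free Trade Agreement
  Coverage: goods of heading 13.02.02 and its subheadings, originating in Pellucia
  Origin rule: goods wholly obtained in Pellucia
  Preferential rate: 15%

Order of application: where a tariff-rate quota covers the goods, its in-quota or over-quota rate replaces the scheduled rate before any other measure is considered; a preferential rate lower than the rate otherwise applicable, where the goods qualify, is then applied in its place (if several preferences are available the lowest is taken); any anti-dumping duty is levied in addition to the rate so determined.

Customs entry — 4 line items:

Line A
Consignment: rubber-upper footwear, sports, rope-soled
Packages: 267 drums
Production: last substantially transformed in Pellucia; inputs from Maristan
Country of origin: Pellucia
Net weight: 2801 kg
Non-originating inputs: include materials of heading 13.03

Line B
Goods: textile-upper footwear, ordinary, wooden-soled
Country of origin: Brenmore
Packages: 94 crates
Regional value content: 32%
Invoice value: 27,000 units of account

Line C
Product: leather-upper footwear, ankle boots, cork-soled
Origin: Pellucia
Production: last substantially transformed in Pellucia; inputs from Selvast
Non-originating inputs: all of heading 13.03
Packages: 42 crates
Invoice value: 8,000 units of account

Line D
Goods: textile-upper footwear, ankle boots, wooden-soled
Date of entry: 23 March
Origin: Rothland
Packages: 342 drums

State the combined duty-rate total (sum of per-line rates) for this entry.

Line A: rubber-upper → 13.03; rope-soled → 13.03.02; sports → 13.03.02.01. Scheduled 6%. Pellucia agreement on 13.03.02: CTH not met; Pellucia agreement on 13.02.02: 13.03.02.01 not covered. → 6%.
Line B: textile-upper → 13.01; wooden-soled → 13.01.01; ordinary → 13.01.01.01. Scheduled 33%. Brenmore agreement on 13.03.02.01: 13.01.01.01 not covered. → 33%.
Line C: leather-upper → 13.02; cork-soled → 13.02.02; ankle boots → 13.02.02.01. Scheduled 35%. Pellucia agreement on 13.03.02: 13.02.02.01 not covered; Pellucia agreement on 13.02.02: not wholly obtained. → 35%.
Line D: textile-upper → 13.01; wooden-soled → 13.01.01; ankle boots → 13.01.01.02. Scheduled 11%. No special measure applies. → 11%.
Sum: 6% + 33% + 35% + 11% = 85%.

85%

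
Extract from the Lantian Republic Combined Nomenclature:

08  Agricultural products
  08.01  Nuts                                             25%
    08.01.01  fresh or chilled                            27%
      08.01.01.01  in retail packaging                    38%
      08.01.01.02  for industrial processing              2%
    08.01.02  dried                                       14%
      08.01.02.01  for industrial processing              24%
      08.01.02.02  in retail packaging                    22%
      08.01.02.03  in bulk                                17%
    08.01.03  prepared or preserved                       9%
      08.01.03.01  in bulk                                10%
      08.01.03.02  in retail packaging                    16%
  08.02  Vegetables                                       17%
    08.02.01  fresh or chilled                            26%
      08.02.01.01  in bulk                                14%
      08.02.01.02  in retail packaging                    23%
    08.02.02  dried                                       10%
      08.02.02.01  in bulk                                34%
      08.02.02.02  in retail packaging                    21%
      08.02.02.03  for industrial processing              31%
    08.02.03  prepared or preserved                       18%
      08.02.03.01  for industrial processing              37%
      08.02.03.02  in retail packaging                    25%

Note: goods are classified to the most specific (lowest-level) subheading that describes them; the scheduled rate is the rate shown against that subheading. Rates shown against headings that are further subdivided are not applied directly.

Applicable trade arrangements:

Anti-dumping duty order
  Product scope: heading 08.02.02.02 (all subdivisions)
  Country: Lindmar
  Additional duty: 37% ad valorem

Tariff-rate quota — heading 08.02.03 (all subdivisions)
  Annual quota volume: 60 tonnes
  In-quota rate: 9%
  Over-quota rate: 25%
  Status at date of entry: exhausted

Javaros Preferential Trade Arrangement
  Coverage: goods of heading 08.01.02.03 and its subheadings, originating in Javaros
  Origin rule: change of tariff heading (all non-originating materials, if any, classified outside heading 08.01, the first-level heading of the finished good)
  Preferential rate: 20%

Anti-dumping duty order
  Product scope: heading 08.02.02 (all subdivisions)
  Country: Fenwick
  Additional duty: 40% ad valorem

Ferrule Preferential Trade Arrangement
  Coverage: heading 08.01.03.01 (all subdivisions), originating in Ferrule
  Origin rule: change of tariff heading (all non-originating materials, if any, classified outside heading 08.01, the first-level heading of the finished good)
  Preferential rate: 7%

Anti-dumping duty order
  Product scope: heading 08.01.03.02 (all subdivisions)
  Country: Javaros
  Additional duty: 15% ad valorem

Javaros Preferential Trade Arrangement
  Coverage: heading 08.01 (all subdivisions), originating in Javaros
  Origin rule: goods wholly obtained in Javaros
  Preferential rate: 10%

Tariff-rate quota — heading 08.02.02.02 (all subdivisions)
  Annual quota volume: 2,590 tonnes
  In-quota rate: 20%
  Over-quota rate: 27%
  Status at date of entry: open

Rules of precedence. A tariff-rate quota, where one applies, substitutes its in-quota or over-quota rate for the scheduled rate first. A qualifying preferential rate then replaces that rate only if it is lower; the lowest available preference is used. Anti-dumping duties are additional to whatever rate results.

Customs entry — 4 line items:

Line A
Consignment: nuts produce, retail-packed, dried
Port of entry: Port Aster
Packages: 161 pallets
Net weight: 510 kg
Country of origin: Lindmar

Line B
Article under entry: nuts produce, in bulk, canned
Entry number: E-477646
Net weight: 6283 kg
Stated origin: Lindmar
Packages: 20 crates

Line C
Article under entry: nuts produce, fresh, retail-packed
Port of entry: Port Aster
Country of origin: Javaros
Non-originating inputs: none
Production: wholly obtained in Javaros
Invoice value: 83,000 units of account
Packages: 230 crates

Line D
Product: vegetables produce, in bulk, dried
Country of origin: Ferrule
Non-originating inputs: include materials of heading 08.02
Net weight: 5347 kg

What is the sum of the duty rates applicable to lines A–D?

Line A: nuts → 08.01; dried → 08.01.02; retail-packed → 08.01.02.02. Scheduled 22%. No special measure applies. → 22%.
Line B: nuts → 08.01; canned → 08.01.03; in bulk → 08.01.03.01. Scheduled 10%. No special measure applies. → 10%.
Line C: nuts → 08.01; fresh → 08.01.01; retail-packed → 08.01.01.01. Scheduled 38%. Javaros agreement on 08.01.02.03: 08.01.01.01 not covered; Javaros agreement on 08.01: wholly obtained → 10% available; preferential 10%. → 10%.
Line D: vegetables → 08.02; dried → 08.02.02; in bulk → 08.02.02.01. Scheduled 34%. Ferrule agreement on 08.01.03.01: 08.02.02.01 not covered. → 34%.
Sum: 22% + 10% + 10% + 34% = 76%.

76%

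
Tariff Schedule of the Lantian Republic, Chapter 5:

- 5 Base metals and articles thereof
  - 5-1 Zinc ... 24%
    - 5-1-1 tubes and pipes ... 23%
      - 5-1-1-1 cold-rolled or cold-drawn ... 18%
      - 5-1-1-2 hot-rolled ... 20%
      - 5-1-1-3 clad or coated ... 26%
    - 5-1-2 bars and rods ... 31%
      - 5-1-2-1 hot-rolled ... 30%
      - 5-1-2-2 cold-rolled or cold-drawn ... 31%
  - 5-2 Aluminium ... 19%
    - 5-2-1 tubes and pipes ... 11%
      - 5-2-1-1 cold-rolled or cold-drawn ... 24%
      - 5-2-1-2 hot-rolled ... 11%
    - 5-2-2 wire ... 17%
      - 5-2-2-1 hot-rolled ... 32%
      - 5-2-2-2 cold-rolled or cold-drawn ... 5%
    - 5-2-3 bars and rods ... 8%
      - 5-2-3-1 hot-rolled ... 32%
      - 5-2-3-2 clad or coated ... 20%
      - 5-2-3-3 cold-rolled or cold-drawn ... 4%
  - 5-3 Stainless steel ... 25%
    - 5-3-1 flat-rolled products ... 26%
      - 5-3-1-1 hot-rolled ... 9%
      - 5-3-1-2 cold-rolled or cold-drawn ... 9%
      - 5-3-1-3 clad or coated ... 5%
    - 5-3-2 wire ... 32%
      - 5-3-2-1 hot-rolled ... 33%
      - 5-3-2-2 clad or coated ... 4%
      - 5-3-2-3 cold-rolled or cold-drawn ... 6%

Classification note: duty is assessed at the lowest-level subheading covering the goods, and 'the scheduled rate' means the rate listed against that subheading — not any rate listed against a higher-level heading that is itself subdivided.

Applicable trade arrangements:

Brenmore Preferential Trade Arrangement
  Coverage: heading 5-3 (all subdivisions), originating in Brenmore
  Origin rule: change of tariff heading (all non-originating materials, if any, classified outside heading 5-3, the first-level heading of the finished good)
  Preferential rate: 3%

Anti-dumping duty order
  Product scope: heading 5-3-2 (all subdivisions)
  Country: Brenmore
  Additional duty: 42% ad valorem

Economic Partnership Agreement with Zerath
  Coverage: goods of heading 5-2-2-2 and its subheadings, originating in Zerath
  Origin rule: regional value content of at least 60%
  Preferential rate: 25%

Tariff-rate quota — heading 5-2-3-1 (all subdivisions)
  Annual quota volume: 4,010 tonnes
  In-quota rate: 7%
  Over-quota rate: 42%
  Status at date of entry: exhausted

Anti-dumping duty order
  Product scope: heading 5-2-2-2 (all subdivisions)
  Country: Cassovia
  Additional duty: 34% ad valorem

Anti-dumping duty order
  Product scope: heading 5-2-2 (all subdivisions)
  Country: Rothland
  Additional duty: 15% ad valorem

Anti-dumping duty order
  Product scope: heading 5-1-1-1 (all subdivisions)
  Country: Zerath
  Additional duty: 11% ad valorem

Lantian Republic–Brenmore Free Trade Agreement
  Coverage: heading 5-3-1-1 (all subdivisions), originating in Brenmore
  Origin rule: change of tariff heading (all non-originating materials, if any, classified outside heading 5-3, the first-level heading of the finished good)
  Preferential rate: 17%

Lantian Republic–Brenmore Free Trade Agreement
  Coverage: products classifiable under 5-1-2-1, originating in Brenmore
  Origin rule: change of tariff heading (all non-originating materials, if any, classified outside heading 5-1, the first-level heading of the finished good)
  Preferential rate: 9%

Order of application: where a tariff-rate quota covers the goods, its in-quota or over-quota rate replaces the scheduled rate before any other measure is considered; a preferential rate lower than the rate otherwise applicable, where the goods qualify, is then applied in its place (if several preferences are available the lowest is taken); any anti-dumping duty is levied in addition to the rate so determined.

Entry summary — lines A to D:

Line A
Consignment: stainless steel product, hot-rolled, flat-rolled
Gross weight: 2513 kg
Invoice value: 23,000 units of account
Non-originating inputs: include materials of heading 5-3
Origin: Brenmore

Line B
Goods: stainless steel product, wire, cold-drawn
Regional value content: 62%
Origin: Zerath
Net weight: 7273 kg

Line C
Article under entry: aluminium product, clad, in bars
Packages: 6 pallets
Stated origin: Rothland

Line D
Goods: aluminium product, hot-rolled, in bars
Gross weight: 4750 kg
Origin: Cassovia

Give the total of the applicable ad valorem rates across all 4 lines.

Line A: stainless steel → 5-3; flat-rolled → 5-3-1; hot-rolled → 5-3-1-1. Scheduled 9%. Brenmore agreement on 5-3: CTH not met; Brenmore agreement on 5-3-1-1: CTH not met; Brenmore agreement on 5-1-2-1: 5-3-1-1 not covered. → 9%.
Line B: stainless steel → 5-3; wire → 5-3-2; cold-drawn → 5-3-2-3. Scheduled 6%. Zerath agreement on 5-2-2-2: 5-3-2-3 not covered. → 6%.
Line C: aluminium → 5-2; in bars → 5-2-3; clad → 5-2-3-2. Scheduled 20%. No special measure applies. → 20%.
Line D: aluminium → 5-2; in bars → 5-2-3; hot-rolled → 5-2-3-1. Scheduled 32%. quota on 5-2-3-1 exhausted → over-quota 42%. → 42%.
Sum: 9% + 6% + 20% + 42% = 77%.

77%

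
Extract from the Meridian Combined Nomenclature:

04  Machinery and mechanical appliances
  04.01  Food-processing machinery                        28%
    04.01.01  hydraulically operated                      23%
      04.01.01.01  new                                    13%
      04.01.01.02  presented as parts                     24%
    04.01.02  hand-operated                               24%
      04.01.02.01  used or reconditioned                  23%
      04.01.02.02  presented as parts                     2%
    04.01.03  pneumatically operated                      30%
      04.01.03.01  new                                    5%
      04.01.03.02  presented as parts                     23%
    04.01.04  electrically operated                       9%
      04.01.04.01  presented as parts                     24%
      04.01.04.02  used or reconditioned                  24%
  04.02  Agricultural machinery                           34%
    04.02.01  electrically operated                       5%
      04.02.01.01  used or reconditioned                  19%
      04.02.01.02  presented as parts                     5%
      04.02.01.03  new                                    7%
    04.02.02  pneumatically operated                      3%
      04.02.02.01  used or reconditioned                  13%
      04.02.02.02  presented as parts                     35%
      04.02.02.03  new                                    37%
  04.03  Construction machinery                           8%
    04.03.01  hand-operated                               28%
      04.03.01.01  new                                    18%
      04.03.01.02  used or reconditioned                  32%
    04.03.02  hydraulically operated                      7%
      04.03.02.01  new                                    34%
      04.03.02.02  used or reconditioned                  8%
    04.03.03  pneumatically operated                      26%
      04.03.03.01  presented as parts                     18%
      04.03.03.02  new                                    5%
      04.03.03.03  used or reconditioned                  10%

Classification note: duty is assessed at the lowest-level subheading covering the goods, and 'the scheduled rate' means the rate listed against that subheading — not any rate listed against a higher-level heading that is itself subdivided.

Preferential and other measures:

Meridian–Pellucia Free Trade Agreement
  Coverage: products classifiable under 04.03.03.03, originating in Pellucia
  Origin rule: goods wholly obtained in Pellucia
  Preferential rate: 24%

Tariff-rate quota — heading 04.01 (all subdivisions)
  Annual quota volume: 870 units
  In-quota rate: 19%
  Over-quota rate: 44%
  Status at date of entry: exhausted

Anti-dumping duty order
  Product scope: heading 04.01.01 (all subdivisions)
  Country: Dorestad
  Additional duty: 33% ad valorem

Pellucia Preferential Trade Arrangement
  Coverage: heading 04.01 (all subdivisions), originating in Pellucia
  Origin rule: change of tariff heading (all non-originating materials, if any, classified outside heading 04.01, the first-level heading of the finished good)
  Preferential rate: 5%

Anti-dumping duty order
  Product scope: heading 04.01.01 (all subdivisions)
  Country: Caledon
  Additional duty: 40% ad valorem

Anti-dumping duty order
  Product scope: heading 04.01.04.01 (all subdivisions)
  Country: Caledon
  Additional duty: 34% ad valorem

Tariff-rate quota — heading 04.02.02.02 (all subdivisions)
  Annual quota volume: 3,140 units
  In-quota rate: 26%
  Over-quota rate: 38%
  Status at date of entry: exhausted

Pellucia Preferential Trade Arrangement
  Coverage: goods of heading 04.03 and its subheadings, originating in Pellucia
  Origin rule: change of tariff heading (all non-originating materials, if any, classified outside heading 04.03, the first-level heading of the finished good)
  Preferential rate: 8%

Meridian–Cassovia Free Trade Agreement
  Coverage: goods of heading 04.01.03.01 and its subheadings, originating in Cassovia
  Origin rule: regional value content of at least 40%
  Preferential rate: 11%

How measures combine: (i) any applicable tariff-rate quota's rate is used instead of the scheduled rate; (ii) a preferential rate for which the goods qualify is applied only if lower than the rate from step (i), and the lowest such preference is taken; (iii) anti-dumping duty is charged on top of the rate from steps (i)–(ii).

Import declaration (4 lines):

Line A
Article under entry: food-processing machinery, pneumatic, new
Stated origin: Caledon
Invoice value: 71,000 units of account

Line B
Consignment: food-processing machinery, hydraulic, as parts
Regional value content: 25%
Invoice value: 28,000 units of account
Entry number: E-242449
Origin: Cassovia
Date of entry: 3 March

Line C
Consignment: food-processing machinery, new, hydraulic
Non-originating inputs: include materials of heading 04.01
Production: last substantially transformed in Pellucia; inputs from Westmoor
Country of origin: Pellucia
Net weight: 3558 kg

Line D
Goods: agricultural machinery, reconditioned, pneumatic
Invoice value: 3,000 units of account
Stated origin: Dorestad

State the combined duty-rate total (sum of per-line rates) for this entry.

Line A: food-processing → 04.01; pneumatic → 04.01.03; new → 04.01.03.01. Scheduled 5%. quota on 04.01 exhausted → over-quota 44%. → 44%.
Line B: food-processing → 04.01; hydraulic → 04.01.01; as parts → 04.01.01.02. Scheduled 24%. quota on 04.01 exhausted → over-quota 44%; Cassovia agreement on 04.01.03.01: 04.01.01.02 not covered. → 44%.
Line C: food-processing → 04.01; hydraulic → 04.01.01; new → 04.01.01.01. Scheduled 13%. quota on 04.01 exhausted → over-quota 44%; Pellucia agreement on 04.03.03.03: 04.01.01.01 not covered; Pellucia agreement on 04.01: CTH not met; Pellucia agreement on 04.03: 04.01.01.01 not covered. → 44%.
Line D: agricultural → 04.02; pneumatic → 04.02.02; reconditioned → 04.02.02.01. Scheduled 13%. No special measure applies. → 13%.
Sum: 44% + 44% + 44% + 13% = 145%.

145%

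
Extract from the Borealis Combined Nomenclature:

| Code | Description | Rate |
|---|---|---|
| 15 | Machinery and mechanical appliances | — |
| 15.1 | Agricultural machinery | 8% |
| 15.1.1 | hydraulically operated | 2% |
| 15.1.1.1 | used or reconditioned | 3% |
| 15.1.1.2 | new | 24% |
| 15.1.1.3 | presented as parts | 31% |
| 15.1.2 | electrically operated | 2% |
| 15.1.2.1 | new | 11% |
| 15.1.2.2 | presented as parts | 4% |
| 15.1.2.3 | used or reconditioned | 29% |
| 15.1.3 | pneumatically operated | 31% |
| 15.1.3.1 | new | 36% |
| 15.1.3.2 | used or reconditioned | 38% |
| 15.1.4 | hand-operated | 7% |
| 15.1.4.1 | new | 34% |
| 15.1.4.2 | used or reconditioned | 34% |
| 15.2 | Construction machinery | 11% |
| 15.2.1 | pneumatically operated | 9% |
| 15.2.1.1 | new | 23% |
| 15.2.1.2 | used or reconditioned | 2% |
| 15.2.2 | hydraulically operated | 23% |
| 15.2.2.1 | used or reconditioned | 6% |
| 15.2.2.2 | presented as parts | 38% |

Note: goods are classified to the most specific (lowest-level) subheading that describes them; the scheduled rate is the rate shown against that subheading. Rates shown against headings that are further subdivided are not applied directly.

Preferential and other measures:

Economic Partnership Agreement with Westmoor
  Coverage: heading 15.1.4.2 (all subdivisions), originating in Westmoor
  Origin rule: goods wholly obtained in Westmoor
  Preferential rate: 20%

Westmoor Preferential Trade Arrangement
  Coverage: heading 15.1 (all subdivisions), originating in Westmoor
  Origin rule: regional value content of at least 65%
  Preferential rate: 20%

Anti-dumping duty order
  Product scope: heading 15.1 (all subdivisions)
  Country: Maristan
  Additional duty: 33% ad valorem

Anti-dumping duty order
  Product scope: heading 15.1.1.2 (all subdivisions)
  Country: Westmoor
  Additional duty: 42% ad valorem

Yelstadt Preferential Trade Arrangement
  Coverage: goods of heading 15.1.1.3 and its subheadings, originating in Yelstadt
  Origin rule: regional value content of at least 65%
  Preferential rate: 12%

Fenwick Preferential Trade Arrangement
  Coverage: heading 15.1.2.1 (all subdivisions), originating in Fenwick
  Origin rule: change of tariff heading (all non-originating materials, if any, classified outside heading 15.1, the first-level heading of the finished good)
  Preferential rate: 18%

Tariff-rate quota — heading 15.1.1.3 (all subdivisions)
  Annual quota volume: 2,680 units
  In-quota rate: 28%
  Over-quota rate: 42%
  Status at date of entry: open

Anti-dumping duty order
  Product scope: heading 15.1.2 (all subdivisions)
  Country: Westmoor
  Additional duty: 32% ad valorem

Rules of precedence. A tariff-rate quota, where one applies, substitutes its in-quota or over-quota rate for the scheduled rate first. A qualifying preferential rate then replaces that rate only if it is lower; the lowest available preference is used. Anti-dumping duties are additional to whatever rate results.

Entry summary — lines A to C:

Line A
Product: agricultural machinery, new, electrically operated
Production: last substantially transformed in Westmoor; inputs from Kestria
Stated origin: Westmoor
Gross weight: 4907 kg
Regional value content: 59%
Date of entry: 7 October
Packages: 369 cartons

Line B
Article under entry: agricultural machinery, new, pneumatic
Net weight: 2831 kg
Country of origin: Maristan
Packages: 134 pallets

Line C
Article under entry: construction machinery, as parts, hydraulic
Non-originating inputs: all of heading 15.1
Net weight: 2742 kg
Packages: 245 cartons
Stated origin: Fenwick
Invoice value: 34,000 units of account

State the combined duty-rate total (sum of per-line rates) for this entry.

Line A: agricultural → 15.1; electrically operated → 15.1.2; new → 15.1.2.1. Scheduled 11%. Westmoor agreement on 15.1.4.2: 15.1.2.1 not covered; Westmoor agreement on 15.1: RVC < 65%; anti-dumping (Westmoor, 15.1.2): +32%; total 11% + 32% = 43%. → 43%.
Line B: agricultural → 15.1; pneumatic → 15.1.3; new → 15.1.3.1. Scheduled 36%. anti-dumping (Maristan, 15.1): +33%; total 36% + 33% = 69%. → 69%.
Line C: construction → 15.2; hydraulic → 15.2.2; as parts → 15.2.2.2. Scheduled 38%. Fenwick agreement on 15.1.2.1: 15.2.2.2 not covered. → 38%.
Sum: 43% + 69% + 38% = 150%.

150%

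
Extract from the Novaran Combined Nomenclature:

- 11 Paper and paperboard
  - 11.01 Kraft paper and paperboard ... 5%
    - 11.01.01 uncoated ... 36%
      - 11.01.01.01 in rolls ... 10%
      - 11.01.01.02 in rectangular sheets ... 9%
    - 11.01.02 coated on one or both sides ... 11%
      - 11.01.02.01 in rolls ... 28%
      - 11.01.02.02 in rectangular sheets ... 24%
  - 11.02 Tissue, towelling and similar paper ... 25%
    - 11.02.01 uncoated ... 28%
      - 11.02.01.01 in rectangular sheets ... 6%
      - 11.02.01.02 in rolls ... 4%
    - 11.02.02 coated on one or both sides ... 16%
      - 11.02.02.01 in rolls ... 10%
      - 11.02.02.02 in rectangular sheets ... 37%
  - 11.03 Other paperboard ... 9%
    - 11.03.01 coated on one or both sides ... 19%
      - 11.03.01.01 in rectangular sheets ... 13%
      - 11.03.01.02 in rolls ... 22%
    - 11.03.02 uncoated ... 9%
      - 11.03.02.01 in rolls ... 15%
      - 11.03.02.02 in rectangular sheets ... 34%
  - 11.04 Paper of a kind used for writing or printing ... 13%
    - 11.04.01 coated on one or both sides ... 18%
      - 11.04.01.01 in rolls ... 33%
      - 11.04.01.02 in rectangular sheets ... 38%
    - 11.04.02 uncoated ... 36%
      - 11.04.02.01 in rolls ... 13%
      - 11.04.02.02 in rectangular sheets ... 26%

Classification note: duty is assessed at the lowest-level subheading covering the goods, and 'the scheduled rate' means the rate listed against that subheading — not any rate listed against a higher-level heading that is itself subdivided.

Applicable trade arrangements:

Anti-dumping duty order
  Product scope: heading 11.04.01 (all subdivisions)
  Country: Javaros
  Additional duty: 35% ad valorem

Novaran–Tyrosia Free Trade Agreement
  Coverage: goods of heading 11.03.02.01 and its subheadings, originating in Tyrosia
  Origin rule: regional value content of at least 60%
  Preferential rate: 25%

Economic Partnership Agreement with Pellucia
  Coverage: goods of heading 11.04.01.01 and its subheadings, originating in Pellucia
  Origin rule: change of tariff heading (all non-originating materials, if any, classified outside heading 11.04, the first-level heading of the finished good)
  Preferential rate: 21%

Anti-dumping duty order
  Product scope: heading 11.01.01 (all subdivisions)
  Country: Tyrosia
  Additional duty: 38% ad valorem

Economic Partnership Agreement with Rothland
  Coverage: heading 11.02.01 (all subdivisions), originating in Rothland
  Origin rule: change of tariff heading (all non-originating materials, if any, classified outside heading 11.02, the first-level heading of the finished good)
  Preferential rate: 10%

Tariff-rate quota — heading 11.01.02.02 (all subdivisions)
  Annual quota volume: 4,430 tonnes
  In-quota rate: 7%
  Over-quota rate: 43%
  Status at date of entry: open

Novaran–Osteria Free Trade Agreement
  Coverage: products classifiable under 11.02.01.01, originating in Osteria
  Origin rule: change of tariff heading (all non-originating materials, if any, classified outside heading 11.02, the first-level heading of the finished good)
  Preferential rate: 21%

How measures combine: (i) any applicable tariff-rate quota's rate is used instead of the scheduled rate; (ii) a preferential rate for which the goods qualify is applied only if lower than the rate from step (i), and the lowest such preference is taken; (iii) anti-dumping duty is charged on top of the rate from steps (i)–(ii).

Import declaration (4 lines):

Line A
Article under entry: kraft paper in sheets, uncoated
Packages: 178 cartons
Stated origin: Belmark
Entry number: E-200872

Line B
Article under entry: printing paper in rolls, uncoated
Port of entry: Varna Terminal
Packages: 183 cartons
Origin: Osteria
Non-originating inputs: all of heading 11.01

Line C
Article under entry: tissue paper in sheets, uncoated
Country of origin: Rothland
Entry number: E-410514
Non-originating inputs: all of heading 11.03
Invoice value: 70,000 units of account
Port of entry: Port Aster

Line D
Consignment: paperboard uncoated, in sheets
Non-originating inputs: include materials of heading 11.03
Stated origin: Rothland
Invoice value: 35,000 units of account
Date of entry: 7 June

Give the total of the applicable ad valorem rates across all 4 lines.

62%

Line A: kraft paper → 11.01; uncoated → 11.01.01; in sheets → 11.01.01.02. Scheduled 9%. No special measure applies. → 9%.
Line B: printing paper → 11.04; uncoated → 11.04.02; in rolls → 11.04.02.01. Scheduled 13%. Osteria agreement on 11.02.01.01: 11.04.02.01 not covered. → 13%.
Line C: tissue paper → 11.02; uncoated → 11.02.01; in sheets → 11.02.01.01. Scheduled 6%. Rothland agreement on 11.02.01: CTH met → 10% available; preference 10% not lower than 6% → no reduction. → 6%.
Line D: paperboard → 11.03; uncoated → 11.03.02; in sheets → 11.03.02.02. Scheduled 34%. Rothland agreement on 11.02.01: 11.03.02.02 not covered. → 34%.
Sum: 9% + 13% + 6% + 34% = 62%.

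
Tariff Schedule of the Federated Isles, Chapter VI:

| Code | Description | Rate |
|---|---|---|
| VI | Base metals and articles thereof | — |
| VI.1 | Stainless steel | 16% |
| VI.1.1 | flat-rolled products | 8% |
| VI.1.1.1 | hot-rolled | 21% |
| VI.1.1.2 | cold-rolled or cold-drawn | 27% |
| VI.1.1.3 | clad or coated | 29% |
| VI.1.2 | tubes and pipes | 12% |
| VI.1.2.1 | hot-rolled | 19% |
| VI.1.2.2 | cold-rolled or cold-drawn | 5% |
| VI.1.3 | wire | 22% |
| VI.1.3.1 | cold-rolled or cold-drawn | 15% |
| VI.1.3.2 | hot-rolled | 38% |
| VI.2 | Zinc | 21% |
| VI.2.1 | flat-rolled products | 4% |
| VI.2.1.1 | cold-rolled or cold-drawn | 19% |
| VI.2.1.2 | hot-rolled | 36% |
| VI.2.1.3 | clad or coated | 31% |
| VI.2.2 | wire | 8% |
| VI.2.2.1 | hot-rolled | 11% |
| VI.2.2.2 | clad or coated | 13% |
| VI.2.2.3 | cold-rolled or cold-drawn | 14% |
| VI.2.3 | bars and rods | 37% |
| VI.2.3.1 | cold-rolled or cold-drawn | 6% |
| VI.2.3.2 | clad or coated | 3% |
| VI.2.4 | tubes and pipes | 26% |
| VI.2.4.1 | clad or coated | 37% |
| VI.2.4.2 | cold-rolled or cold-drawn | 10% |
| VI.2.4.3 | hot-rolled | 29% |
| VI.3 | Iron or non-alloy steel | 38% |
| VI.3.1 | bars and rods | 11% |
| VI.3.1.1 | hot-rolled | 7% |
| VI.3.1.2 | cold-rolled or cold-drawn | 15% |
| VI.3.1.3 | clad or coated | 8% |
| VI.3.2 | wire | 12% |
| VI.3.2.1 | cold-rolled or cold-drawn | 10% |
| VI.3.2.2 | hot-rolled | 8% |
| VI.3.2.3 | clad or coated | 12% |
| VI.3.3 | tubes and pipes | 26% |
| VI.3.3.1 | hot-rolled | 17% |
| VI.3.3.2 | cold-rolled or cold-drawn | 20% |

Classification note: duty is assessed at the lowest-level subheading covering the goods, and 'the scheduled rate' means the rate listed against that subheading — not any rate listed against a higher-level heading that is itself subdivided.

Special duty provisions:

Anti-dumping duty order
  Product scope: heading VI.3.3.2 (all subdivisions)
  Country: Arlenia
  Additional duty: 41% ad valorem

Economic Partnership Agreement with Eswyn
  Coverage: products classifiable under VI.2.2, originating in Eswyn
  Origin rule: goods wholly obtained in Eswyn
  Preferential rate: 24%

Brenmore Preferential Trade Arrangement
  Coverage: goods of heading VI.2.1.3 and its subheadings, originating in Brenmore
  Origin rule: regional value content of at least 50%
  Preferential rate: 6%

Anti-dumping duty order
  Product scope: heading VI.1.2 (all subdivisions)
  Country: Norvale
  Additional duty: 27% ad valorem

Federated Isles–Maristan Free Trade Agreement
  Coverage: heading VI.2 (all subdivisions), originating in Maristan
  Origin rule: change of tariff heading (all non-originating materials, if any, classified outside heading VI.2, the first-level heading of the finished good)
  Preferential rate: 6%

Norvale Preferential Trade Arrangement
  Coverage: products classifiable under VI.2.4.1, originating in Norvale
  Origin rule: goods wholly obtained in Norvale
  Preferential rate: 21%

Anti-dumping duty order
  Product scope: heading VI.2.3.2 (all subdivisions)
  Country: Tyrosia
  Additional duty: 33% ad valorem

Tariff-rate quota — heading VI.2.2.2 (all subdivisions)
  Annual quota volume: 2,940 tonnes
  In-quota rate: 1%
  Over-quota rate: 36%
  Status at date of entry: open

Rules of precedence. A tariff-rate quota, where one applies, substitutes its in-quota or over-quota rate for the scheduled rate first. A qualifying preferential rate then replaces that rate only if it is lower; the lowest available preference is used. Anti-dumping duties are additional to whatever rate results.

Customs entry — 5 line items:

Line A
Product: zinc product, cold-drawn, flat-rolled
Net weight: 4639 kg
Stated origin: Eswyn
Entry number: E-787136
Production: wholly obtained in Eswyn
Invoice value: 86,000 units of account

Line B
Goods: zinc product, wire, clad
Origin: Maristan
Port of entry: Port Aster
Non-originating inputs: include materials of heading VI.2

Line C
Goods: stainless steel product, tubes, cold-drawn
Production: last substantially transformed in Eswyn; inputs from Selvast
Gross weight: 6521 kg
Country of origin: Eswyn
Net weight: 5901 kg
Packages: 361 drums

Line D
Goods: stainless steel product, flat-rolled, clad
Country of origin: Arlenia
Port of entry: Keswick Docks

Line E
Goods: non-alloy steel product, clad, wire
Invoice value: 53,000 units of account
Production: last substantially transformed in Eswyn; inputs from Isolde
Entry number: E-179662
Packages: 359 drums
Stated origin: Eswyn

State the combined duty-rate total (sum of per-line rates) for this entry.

66%

Line A: zinc → VI.2; flat-rolled → VI.2.1; cold-drawn → VI.2.1.1. Scheduled 19%. Eswyn agreement on VI.2.2: VI.2.1.1 not covered. → 19%.
Line B: zinc → VI.2; wire → VI.2.2; clad → VI.2.2.2. Scheduled 13%. quota on VI.2.2.2 open → in-quota 1%; Maristan agreement on VI.2: CTH not met. → 1%.
Line C: stainless steel → VI.1; tubes → VI.1.2; cold-drawn → VI.1.2.2. Scheduled 5%. Eswyn agreement on VI.2.2: VI.1.2.2 not covered. → 5%.
Line D: stainless steel → VI.1; flat-rolled → VI.1.1; clad → VI.1.1.3. Scheduled 29%. No special measure applies. → 29%.
Line E: non-alloy steel → VI.3; wire → VI.3.2; clad → VI.3.2.3. Scheduled 12%. Eswyn agreement on VI.2.2: VI.3.2.3 not covered. → 12%.
Sum: 19% + 1% + 5% + 29% + 12% = 66%.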